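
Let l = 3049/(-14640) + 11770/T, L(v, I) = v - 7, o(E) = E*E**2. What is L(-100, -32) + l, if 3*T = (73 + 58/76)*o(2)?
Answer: -1943932387/41035920 ≈ -47.371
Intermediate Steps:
o(E) = E**3
L(v, I) = -7 + v
T = 11212/57 (T = ((73 + 58/76)*2**3)/3 = ((73 + 58*(1/76))*8)/3 = ((73 + 29/38)*8)/3 = ((2803/38)*8)/3 = (1/3)*(11212/19) = 11212/57 ≈ 196.70)
l = 2446911053/41035920 (l = 3049/(-14640) + 11770/(11212/57) = 3049*(-1/14640) + 11770*(57/11212) = -3049/14640 + 335445/5606 = 2446911053/41035920 ≈ 59.629)
L(-100, -32) + l = (-7 - 100) + 2446911053/41035920 = -107 + 2446911053/41035920 = -1943932387/41035920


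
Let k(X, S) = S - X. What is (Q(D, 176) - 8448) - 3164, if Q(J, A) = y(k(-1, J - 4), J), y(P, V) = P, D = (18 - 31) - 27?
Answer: -11655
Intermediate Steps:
D = -40 (D = -13 - 27 = -40)
Q(J, A) = -3 + J (Q(J, A) = (J - 4) - 1*(-1) = (-4 + J) + 1 = -3 + J)
(Q(D, 176) - 8448) - 3164 = ((-3 - 40) - 8448) - 3164 = (-43 - 8448) - 3164 = -8491 - 3164 = -11655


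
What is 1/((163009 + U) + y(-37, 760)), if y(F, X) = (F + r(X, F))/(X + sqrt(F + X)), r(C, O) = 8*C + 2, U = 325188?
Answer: 281634214969/137495221756420318 + 6045*sqrt(723)/137495221756420318 ≈ 2.0483e-6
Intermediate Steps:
r(C, O) = 2 + 8*C
y(F, X) = (2 + F + 8*X)/(X + sqrt(F + X)) (y(F, X) = (F + (2 + 8*X))/(X + sqrt(F + X)) = (2 + F + 8*X)/(X + sqrt(F + X)))
1/((163009 + U) + y(-37, 760)) = 1/((163009 + 325188) + (2 - 37 + 8*760)/(760 + sqrt(-37 + 760))) = 1/(488197 + (2 - 37 + 6080)/(760 + sqrt(723))) = 1/(488197 + 6045/(760 + sqrt(723)))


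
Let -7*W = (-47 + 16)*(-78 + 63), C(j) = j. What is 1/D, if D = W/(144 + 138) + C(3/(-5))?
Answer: -3290/2749 ≈ -1.1968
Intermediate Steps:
W = -465/7 (W = -(-47 + 16)*(-78 + 63)/7 = -(-31)*(-15)/7 = -1/7*465 = -465/7 ≈ -66.429)
D = -2749/3290 (D = -465/(7*(144 + 138)) + 3/(-5) = -465/7/282 + 3*(-1/5) = -465/7*1/282 - 3/5 = -155/658 - 3/5 = -2749/3290 ≈ -0.83556)
1/D = 1/(-2749/3290) = -3290/2749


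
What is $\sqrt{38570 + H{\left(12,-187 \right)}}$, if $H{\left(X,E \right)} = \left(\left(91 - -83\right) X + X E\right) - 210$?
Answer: $2 \sqrt{9551} \approx 195.46$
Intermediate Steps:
$H{\left(X,E \right)} = -210 + 174 X + E X$ ($H{\left(X,E \right)} = \left(\left(91 + 83\right) X + E X\right) - 210 = \left(174 X + E X\right) - 210 = -210 + 174 X + E X$)
$\sqrt{38570 + H{\left(12,-187 \right)}} = \sqrt{38570 - 366} = \sqrt{38204} = 2 \sqrt{9551}$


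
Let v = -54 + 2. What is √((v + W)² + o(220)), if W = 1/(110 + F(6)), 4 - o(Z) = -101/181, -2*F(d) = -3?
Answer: √4411186791121/40363 ≈ 52.035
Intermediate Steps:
F(d) = 3/2 (F(d) = -½*(-3) = 3/2)
v = -52
o(Z) = 825/181 (o(Z) = 4 - (-101)/181 = 4 - 1*(-101/181) = 4 + 101/181 = 825/181)
W = 2/223 (W = 1/(110 + 3/2) = 1/(223/2) = 2/223 ≈ 0.0089686)
√((v + W)² + o(220)) = √((-52 + 2/223)² + 825/181) = √((-11594/223)² + 825/181) = √(134420836/49729 + 825/181) = √(24371197741/9000949) = √4411186791121/40363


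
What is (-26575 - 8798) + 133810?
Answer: 98437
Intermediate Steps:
(-26575 - 8798) + 133810 = -35373 + 133810 = 98437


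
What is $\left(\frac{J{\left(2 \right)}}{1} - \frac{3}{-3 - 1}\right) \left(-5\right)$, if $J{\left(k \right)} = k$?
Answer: $- \frac{55}{4} \approx -13.75$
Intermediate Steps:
$\left(\frac{J{\left(2 \right)}}{1} - \frac{3}{-3 - 1}\right) \left(-5\right) = \left(\frac{2}{1} - \frac{3}{-3 - 1}\right) \left(-5\right) = \left(2 \cdot 1 - \frac{3}{-3 - 1}\right) \left(-5\right) = \left(2 - \frac{3}{-4}\right) \left(-5\right) = \left(2 - - \frac{3}{4}\right) \left(-5\right) = \left(2 + \frac{3}{4}\right) \left(-5\right) = \frac{11}{4} \left(-5\right) = - \frac{55}{4}$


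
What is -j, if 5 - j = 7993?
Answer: 7988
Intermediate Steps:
j = -7988 (j = 5 - 1*7993 = 5 - 7993 = -7988)
-j = -1*(-7988) = 7988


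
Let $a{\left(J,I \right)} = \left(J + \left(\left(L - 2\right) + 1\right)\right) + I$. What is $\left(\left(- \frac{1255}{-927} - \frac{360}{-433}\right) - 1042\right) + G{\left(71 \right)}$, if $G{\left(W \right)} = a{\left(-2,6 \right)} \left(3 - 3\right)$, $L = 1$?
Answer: $- \frac{417372287}{401391} \approx -1039.8$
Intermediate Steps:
$a{\left(J,I \right)} = I + J$ ($a{\left(J,I \right)} = \left(J + \left(\left(1 - 2\right) + 1\right)\right) + I = \left(J + \left(-1 + 1\right)\right) + I = \left(J + 0\right) + I = J + I = I + J$)
$G{\left(W \right)} = 0$ ($G{\left(W \right)} = \left(6 - 2\right) \left(3 - 3\right) = 4 \cdot 0 = 0$)
$\left(\left(- \frac{1255}{-927} - \frac{360}{-433}\right) - 1042\right) + G{\left(71 \right)} = \left(\left(- \frac{1255}{-927} - \frac{360}{-433}\right) - 1042\right) + 0 = \left(\left(\left(-1255\right) \left(- \frac{1}{927}\right) - - \frac{360}{433}\right) - 1042\right) + 0 = \left(\left(\frac{1255}{927} + \frac{360}{433}\right) - 1042\right) + 0 = \left(\frac{877135}{401391} - 1042\right) + 0 = - \frac{417372287}{401391} + 0 = - \frac{417372287}{401391}$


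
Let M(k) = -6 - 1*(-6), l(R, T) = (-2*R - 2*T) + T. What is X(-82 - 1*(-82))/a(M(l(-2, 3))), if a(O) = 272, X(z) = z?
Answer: 0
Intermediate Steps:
l(R, T) = -T - 2*R
M(k) = 0 (M(k) = -6 + 6 = 0)
X(-82 - 1*(-82))/a(M(l(-2, 3))) = (-82 - 1*(-82))/272 = (-82 + 82)*(1/272) = 0*(1/272) = 0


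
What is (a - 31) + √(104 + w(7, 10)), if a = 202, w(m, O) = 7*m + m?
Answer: 171 + 4*√10 ≈ 183.65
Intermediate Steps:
w(m, O) = 8*m
(a - 31) + √(104 + w(7, 10)) = (202 - 31) + √(104 + 8*7) = 171 + √(104 + 56) = 171 + √160 = 171 + 4*√10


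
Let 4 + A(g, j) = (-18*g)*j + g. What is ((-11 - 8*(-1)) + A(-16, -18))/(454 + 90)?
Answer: -5207/544 ≈ -9.5717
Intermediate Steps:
A(g, j) = -4 + g - 18*g*j (A(g, j) = -4 + ((-18*g)*j + g) = -4 + (-18*g*j + g) = -4 + (g - 18*g*j) = -4 + g - 18*g*j)
((-11 - 8*(-1)) + A(-16, -18))/(454 + 90) = ((-11 - 8*(-1)) + (-4 - 16 - 18*(-16)*(-18)))/(454 + 90) = ((-11 + 8) + (-4 - 16 - 5184))/544 = (-3 - 5204)*(1/544) = -5207*1/544 = -5207/544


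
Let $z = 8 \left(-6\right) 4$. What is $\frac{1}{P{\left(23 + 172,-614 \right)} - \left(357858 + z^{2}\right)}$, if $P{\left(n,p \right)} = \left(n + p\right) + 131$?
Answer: $- \frac{1}{395010} \approx -2.5316 \cdot 10^{-6}$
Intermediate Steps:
$z = -192$ ($z = \left(-48\right) 4 = -192$)
$P{\left(n,p \right)} = 131 + n + p$
$\frac{1}{P{\left(23 + 172,-614 \right)} - \left(357858 + z^{2}\right)} = \frac{1}{\left(131 + \left(23 + 172\right) - 614\right) - 394722} = \frac{1}{\left(131 + 195 - 614\right) - 394722} = \frac{1}{-288 - 394722} = \frac{1}{-395010} = - \frac{1}{395010}$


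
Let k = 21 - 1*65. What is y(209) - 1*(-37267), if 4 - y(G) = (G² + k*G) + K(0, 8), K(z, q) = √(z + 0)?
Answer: 2786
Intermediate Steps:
K(z, q) = √z
k = -44 (k = 21 - 65 = -44)
y(G) = 4 - G² + 44*G (y(G) = 4 - ((G² - 44*G) + √0) = 4 - ((G² - 44*G) + 0) = 4 - (G² - 44*G) = 4 + (-G² + 44*G) = 4 - G² + 44*G)
y(209) - 1*(-37267) = (4 - 1*209² + 44*209) - 1*(-37267) = (4 - 1*43681 + 9196) + 37267 = (4 - 43681 + 9196) + 37267 = -34481 + 37267 = 2786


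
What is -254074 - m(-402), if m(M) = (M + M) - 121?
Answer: -253149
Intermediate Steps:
m(M) = -121 + 2*M (m(M) = 2*M - 121 = -121 + 2*M)
-254074 - m(-402) = -254074 - (-121 + 2*(-402)) = -254074 - (-121 - 804) = -254074 - 1*(-925) = -254074 + 925 = -253149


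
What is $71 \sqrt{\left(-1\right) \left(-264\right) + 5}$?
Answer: $71 \sqrt{269} \approx 1164.5$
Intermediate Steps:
$71 \sqrt{\left(-1\right) \left(-264\right) + 5} = 71 \sqrt{264 + 5} = 71 \sqrt{269}$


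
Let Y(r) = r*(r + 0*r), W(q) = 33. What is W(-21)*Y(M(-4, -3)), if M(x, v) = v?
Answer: 297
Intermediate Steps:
Y(r) = r**2 (Y(r) = r*(r + 0) = r*r = r**2)
W(-21)*Y(M(-4, -3)) = 33*(-3)**2 = 33*9 = 297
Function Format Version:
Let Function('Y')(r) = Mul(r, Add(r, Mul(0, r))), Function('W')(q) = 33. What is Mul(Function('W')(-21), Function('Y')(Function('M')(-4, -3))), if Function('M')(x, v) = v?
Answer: 297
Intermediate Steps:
Function('Y')(r) = Pow(r, 2) (Function('Y')(r) = Mul(r, Add(r, 0)) = Mul(r, r) = Pow(r, 2))
Mul(Function('W')(-21), Function('Y')(Function('M')(-4, -3))) = Mul(33, Pow(-3, 2)) = Mul(33, 9) = 297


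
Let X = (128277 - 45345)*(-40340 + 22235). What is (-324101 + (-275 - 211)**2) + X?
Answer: -1501571765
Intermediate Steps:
X = -1501483860 (X = 82932*(-18105) = -1501483860)
(-324101 + (-275 - 211)**2) + X = (-324101 + (-275 - 211)**2) - 1501483860 = (-324101 + (-486)**2) - 1501483860 = (-324101 + 236196) - 1501483860 = -87905 - 1501483860 = -1501571765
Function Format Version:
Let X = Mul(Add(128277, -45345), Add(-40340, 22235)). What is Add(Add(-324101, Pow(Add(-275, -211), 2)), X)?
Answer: -1501571765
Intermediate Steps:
X = -1501483860 (X = Mul(82932, -18105) = -1501483860)
Add(Add(-324101, Pow(Add(-275, -211), 2)), X) = Add(Add(-324101, Pow(Add(-275, -211), 2)), -1501483860) = Add(Add(-324101, Pow(-486, 2)), -1501483860) = Add(Add(-324101, 236196), -1501483860) = Add(-87905, -1501483860) = -1501571765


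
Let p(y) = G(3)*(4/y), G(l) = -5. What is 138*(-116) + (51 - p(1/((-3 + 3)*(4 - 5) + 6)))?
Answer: -15837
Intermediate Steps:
p(y) = -20/y
138*(-116) + (51 - p(1/((-3 + 3)*(4 - 5) + 6))) = 138*(-116) + (51 - (-20)/(1/((-3 + 3)*(4 - 5) + 6))) = -16008 + (51 - (-20)/(1/(0*(-1) + 6))) = -16008 + (51 - (-20)/(1/(0 + 6))) = -16008 + (51 - (-20)/(1/6)) = -16008 + (51 - (-20)/⅙) = -16008 + (51 - (-20)*6) = -16008 + (51 - 1*(-120)) = -16008 + (51 + 120) = -16008 + 171 = -15837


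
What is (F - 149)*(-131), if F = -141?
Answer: 37990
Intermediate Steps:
(F - 149)*(-131) = (-141 - 149)*(-131) = -290*(-131) = 37990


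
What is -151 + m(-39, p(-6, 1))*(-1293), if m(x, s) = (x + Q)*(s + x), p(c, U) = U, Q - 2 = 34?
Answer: -147553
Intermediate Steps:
Q = 36 (Q = 2 + 34 = 36)
m(x, s) = (36 + x)*(s + x) (m(x, s) = (x + 36)*(s + x) = (36 + x)*(s + x))
-151 + m(-39, p(-6, 1))*(-1293) = -151 + ((-39)² + 36*1 + 36*(-39) + 1*(-39))*(-1293) = -151 + (1521 + 36 - 1404 - 39)*(-1293) = -151 + 114*(-1293) = -151 - 147402 = -147553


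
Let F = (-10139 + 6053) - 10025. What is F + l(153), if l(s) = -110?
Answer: -14221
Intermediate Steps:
F = -14111 (F = -4086 - 10025 = -14111)
F + l(153) = -14111 - 110 = -14221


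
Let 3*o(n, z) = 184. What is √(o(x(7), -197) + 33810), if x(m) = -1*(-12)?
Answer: 47*√138/3 ≈ 184.04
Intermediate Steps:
x(m) = 12
o(n, z) = 184/3 (o(n, z) = (⅓)*184 = 184/3)
√(o(x(7), -197) + 33810) = √(184/3 + 33810) = √(101614/3) = 47*√138/3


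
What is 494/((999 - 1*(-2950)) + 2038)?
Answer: 494/5987 ≈ 0.082512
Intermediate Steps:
494/((999 - 1*(-2950)) + 2038) = 494/((999 + 2950) + 2038) = 494/(3949 + 2038) = 494/5987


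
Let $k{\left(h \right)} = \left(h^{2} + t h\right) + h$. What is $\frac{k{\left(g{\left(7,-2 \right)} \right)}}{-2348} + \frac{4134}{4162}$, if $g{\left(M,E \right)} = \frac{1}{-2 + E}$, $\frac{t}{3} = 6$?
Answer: $\frac{77809131}{78179008} \approx 0.99527$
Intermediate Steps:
$t = 18$ ($t = 3 \cdot 6 = 18$)
$k{\left(h \right)} = h^{2} + 19 h$ ($k{\left(h \right)} = \left(h^{2} + 18 h\right) + h = h^{2} + 19 h$)
$\frac{k{\left(g{\left(7,-2 \right)} \right)}}{-2348} + \frac{4134}{4162} = \frac{\frac{1}{-2 - 2} \left(19 + \frac{1}{-2 - 2}\right)}{-2348} + \frac{4134}{4162} = \frac{19 + \frac{1}{-4}}{-4} \left(- \frac{1}{2348}\right) + 4134 \cdot \frac{1}{4162} = - \frac{19 - \frac{1}{4}}{4} \left(- \frac{1}{2348}\right) + \frac{2067}{2081} = \left(- \frac{1}{4}\right) \frac{75}{4} \left(- \frac{1}{2348}\right) + \frac{2067}{2081} = \left(- \frac{75}{16}\right) \left(- \frac{1}{2348}\right) + \frac{2067}{2081} = \frac{75}{37568} + \frac{2067}{2081} = \frac{77809131}{78179008}$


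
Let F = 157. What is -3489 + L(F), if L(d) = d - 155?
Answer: -3487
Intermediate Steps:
L(d) = -155 + d
-3489 + L(F) = -3489 + (-155 + 157) = -3489 + 2 = -3487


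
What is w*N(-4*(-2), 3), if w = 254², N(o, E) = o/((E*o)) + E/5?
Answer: 903224/15 ≈ 60215.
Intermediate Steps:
N(o, E) = 1/E + E/5 (N(o, E) = o*(1/(E*o)) + E*(⅕) = 1/E + E/5)
w = 64516
w*N(-4*(-2), 3) = 64516*(1/3 + (⅕)*3) = 64516*(⅓ + ⅗) = 64516*(14/15) = 903224/15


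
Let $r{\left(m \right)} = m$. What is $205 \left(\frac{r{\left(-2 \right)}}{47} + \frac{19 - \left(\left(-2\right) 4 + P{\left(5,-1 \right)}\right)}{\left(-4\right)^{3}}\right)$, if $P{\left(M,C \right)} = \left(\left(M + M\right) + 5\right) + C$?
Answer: $- \frac{151495}{3008} \approx -50.364$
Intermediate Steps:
$P{\left(M,C \right)} = 5 + C + 2 M$ ($P{\left(M,C \right)} = \left(2 M + 5\right) + C = \left(5 + 2 M\right) + C = 5 + C + 2 M$)
$205 \left(\frac{r{\left(-2 \right)}}{47} + \frac{19 - \left(\left(-2\right) 4 + P{\left(5,-1 \right)}\right)}{\left(-4\right)^{3}}\right) = 205 \left(- \frac{2}{47} + \frac{19 - \left(\left(-2\right) 4 + \left(5 - 1 + 2 \cdot 5\right)\right)}{\left(-4\right)^{3}}\right) = 205 \left(\left(-2\right) \frac{1}{47} + \frac{19 - \left(-8 + \left(5 - 1 + 10\right)\right)}{-64}\right) = 205 \left(- \frac{2}{47} + \left(19 - \left(-8 + 14\right)\right) \left(- \frac{1}{64}\right)\right) = 205 \left(- \frac{2}{47} + \left(19 - 6\right) \left(- \frac{1}{64}\right)\right) = 205 \left(- \frac{2}{47} + 13 \left(- \frac{1}{64}\right)\right) = 205 \left(- \frac{2}{47} - \frac{13}{64}\right) = 205 \left(- \frac{739}{3008}\right) = - \frac{151495}{3008}$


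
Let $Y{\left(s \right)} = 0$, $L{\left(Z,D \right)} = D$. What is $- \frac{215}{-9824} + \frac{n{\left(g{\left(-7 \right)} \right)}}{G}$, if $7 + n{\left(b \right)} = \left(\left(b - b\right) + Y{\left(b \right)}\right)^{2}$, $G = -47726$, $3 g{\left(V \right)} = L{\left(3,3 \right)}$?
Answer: $\frac{737847}{33490016} \approx 0.022032$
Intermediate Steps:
$g{\left(V \right)} = 1$ ($g{\left(V \right)} = \frac{1}{3} \cdot 3 = 1$)
$n{\left(b \right)} = -7$ ($n{\left(b \right)} = -7 + \left(\left(b - b\right) + 0\right)^{2} = -7 + \left(0 + 0\right)^{2} = -7 + 0^{2} = -7 + 0 = -7$)
$- \frac{215}{-9824} + \frac{n{\left(g{\left(-7 \right)} \right)}}{G} = - \frac{215}{-9824} - \frac{7}{-47726} = \left(-215\right) \left(- \frac{1}{9824}\right) - - \frac{1}{6818} = \frac{215}{9824} + \frac{1}{6818} = \frac{737847}{33490016}$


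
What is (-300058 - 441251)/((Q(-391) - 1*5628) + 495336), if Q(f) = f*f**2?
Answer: 741309/59286763 ≈ 0.012504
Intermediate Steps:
Q(f) = f**3
(-300058 - 441251)/((Q(-391) - 1*5628) + 495336) = (-300058 - 441251)/(((-391)**3 - 1*5628) + 495336) = -741309/((-59776471 - 5628) + 495336) = -741309/(-59782099 + 495336) = -741309/(-59286763) = -741309*(-1/59286763) = 741309/59286763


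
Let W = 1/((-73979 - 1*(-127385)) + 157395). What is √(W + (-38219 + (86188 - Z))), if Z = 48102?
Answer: 2*I*√1477532245533/210801 ≈ 11.533*I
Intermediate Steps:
W = 1/210801 (W = 1/((-73979 + 127385) + 157395) = 1/(53406 + 157395) = 1/210801 ≈ 4.7438e-6)
√(W + (-38219 + (86188 - Z))) = √(1/210801 + (-38219 + (86188 - 1*48102))) = √(1/210801 + (-38219 + (86188 - 48102))) = √(1/210801 + (-38219 + 38086)) = √(1/210801 - 133) = √(-28036532/210801) = 2*I*√1477532245533/210801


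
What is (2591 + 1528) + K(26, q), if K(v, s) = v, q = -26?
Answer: 4145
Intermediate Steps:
(2591 + 1528) + K(26, q) = (2591 + 1528) + 26 = 4119 + 26 = 4145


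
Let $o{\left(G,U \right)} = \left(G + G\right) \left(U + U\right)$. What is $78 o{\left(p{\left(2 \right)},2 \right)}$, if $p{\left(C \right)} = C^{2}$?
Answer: $2496$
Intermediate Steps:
$o{\left(G,U \right)} = 4 G U$ ($o{\left(G,U \right)} = 2 G 2 U = 4 G U$)
$78 o{\left(p{\left(2 \right)},2 \right)} = 78 \cdot 4 \cdot 2^{2} \cdot 2 = 78 \cdot 4 \cdot 4 \cdot 2 = 78 \cdot 32 = 2496$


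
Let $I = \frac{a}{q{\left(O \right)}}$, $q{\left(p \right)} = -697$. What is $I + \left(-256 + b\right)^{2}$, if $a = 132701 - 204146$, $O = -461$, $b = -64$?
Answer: $\frac{71444245}{697} \approx 1.025 \cdot 10^{5}$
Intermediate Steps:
$a = -71445$
$I = \frac{71445}{697}$ ($I = - \frac{71445}{-697} = \left(-71445\right) \left(- \frac{1}{697}\right) = \frac{71445}{697} \approx 102.5$)
$I + \left(-256 + b\right)^{2} = \frac{71445}{697} + \left(-256 - 64\right)^{2} = \frac{71445}{697} + \left(-320\right)^{2} = \frac{71445}{697} + 102400 = \frac{71444245}{697}$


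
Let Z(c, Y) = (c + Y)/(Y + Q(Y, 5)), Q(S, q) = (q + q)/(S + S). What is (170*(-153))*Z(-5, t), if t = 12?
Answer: -2184840/149 ≈ -14663.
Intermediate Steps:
Q(S, q) = q/S (Q(S, q) = (2*q)/((2*S)) = (2*q)*(1/(2*S)) = q/S)
Z(c, Y) = (Y + c)/(Y + 5/Y) (Z(c, Y) = (c + Y)/(Y + 5/Y) = (Y + c)/(Y + 5/Y))
(170*(-153))*Z(-5, t) = (170*(-153))*(12*(12 - 5)/(5 + 12²)) = -312120*7/(5 + 144) = -312120*7/149 = -26010*84/149 = -2184840/149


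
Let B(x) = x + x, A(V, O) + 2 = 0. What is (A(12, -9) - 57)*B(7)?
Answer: -826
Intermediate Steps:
A(V, O) = -2 (A(V, O) = -2 + 0 = -2)
B(x) = 2*x
(A(12, -9) - 57)*B(7) = (-2 - 57)*(2*7) = -59*14 = -826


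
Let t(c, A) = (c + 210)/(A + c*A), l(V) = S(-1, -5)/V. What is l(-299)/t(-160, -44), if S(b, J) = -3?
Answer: 10494/7475 ≈ 1.4039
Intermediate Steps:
l(V) = -3/V
t(c, A) = (210 + c)/(A + A*c)
l(-299)/t(-160, -44) = (-3/(-299))/(((210 - 160)/((-44)*(1 - 160)))) = (-3*(-1/299))/((-1/44*50/(-159))) = 3/(299*((-1/44*(-1/159)*50))) = 3/(299*(25/3498)) = (3/299)*(3498/25) = 10494/7475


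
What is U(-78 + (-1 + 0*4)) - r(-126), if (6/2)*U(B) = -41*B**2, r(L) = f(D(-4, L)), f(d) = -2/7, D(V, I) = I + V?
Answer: -1791161/21 ≈ -85293.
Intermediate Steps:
f(d) = -2/7 (f(d) = -2*1/7 = -2/7)
r(L) = -2/7
U(B) = -41*B**2/3 (U(B) = (-41*B**2)/3 = -41*B**2/3)
U(-78 + (-1 + 0*4)) - r(-126) = -41*(-78 + (-1 + 0*4))**2/3 - 1*(-2/7) = -41*(-78 + (-1 + 0))**2/3 + 2/7 = -41*(-78 - 1)**2/3 + 2/7 = -41/3*(-79)**2 + 2/7 = -41/3*6241 + 2/7 = -255881/3 + 2/7 = -1791161/21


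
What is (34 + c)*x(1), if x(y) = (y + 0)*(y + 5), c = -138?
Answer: -624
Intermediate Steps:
x(y) = y*(5 + y)
(34 + c)*x(1) = (34 - 138)*(1*(5 + 1)) = -104*6 = -624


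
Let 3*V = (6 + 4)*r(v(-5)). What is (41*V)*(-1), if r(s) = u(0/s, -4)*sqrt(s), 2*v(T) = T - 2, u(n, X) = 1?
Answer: -205*I*sqrt(14)/3 ≈ -255.68*I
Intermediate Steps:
v(T) = -1 + T/2 (v(T) = (T - 2)/2 = (-2 + T)/2 = -1 + T/2)
r(s) = sqrt(s) (r(s) = 1*sqrt(s) = sqrt(s))
V = 5*I*sqrt(14)/3 (V = ((6 + 4)*sqrt(-1 + (1/2)*(-5)))/3 = (10*sqrt(-1 - 5/2))/3 = (10*sqrt(-7/2))/3 = (10*(I*sqrt(14)/2))/3 = (5*I*sqrt(14))/3 = 5*I*sqrt(14)/3 ≈ 6.2361*I)
(41*V)*(-1) = (41*(5*I*sqrt(14)/3))*(-1) = (205*I*sqrt(14)/3)*(-1) = -205*I*sqrt(14)/3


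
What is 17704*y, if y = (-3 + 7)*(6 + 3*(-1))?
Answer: 212448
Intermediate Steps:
y = 12 (y = 4*(6 - 3) = 4*3 = 12)
17704*y = 17704*12 = 212448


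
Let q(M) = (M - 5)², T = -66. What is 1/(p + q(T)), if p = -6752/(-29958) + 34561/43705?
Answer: 654657195/3300792157294 ≈ 0.00019833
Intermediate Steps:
q(M) = (-5 + M)²
p = 665237299/654657195 (p = -6752*(-1/29958) + 34561*(1/43705) = 3376/14979 + 34561/43705 = 665237299/654657195 ≈ 1.0162)
1/(p + q(T)) = 1/(665237299/654657195 + (-5 - 66)²) = 1/(665237299/654657195 + (-71)²) = 1/(665237299/654657195 + 5041) = 1/(3300792157294/654657195) = 654657195/3300792157294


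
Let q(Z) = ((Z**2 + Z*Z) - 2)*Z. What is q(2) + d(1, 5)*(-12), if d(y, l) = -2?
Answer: 36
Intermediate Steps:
q(Z) = Z*(-2 + 2*Z**2) (q(Z) = ((Z**2 + Z**2) - 2)*Z = (2*Z**2 - 2)*Z = (-2 + 2*Z**2)*Z = Z*(-2 + 2*Z**2))
q(2) + d(1, 5)*(-12) = 2*2*(-1 + 2**2) - 2*(-12) = 2*2*(-1 + 4) + 24 = 2*2*3 + 24 = 12 + 24 = 36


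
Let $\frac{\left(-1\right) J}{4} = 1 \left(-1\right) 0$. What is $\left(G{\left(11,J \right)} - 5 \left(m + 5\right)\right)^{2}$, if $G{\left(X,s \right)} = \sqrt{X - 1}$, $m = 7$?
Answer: $\left(-60 + \sqrt{10}\right)^{2} \approx 3230.5$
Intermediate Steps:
$J = 0$ ($J = - 4 \cdot 1 \left(-1\right) 0 = - 4 \left(\left(-1\right) 0\right) = \left(-4\right) 0 = 0$)
$G{\left(X,s \right)} = \sqrt{-1 + X}$
$\left(G{\left(11,J \right)} - 5 \left(m + 5\right)\right)^{2} = \left(\sqrt{-1 + 11} - 5 \left(7 + 5\right)\right)^{2} = \left(\sqrt{10} - 60\right)^{2} = \left(-60 + \sqrt{10}\right)^{2}$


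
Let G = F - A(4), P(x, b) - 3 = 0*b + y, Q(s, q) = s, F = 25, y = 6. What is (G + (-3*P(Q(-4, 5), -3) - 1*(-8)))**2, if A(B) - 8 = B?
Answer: 36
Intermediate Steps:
A(B) = 8 + B
P(x, b) = 9 (P(x, b) = 3 + (0*b + 6) = 3 + (0 + 6) = 3 + 6 = 9)
G = 13 (G = 25 - (8 + 4) = 25 - 1*12 = 25 - 12 = 13)
(G + (-3*P(Q(-4, 5), -3) - 1*(-8)))**2 = (13 + (-3*9 - 1*(-8)))**2 = (13 + (-27 + 8))**2 = (13 - 19)**2 = (-6)**2 = 36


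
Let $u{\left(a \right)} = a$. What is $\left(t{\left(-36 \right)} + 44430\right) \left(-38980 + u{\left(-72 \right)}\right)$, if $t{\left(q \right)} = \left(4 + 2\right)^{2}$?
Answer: $-1736486232$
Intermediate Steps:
$t{\left(q \right)} = 36$ ($t{\left(q \right)} = 6^{2} = 36$)
$\left(t{\left(-36 \right)} + 44430\right) \left(-38980 + u{\left(-72 \right)}\right) = \left(36 + 44430\right) \left(-38980 - 72\right) = 44466 \left(-39052\right) = -1736486232$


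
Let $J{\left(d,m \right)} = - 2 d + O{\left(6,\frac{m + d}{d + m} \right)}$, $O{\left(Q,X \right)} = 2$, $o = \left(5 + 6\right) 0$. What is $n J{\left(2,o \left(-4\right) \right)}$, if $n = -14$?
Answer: $28$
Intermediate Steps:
$o = 0$ ($o = 11 \cdot 0 = 0$)
$J{\left(d,m \right)} = 2 - 2 d$ ($J{\left(d,m \right)} = - 2 d + 2 = 2 - 2 d$)
$n J{\left(2,o \left(-4\right) \right)} = - 14 \left(2 - 4\right) = \left(-14\right) \left(-2\right) = 28$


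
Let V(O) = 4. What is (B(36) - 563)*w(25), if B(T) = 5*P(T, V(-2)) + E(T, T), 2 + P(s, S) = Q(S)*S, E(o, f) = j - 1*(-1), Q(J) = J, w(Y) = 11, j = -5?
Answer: -5467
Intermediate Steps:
E(o, f) = -4 (E(o, f) = -5 - 1*(-1) = -5 + 1 = -4)
P(s, S) = -2 + S² (P(s, S) = -2 + S*S = -2 + S²)
B(T) = 66 (B(T) = 5*(-2 + 4²) - 4 = 5*(-2 + 16) - 4 = 5*14 - 4 = 70 - 4 = 66)
(B(36) - 563)*w(25) = (66 - 563)*11 = -497*11 = -5467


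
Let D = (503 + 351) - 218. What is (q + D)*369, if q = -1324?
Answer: -253872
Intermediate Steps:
D = 636 (D = 854 - 218 = 636)
(q + D)*369 = (-1324 + 636)*369 = -688*369 = -253872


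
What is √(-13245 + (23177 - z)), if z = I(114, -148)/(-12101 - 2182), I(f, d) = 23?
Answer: √425576337/207 ≈ 99.659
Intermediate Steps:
z = -1/621 (z = 23/(-12101 - 2182) = 23/(-14283) = 23*(-1/14283) = -1/621 ≈ -0.0016103)
√(-13245 + (23177 - z)) = √(-13245 + (23177 - 1*(-1/621))) = √(-13245 + (23177 + 1/621)) = √(-13245 + 14392918/621) = √(6167773/621) = √425576337/207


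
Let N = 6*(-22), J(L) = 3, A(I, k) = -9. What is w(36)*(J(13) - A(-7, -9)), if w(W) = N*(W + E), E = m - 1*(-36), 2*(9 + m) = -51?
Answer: -59400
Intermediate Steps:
N = -132
m = -69/2 (m = -9 + (½)*(-51) = -9 - 51/2 = -69/2 ≈ -34.500)
E = 3/2 (E = -69/2 - 1*(-36) = -69/2 + 36 = 3/2 ≈ 1.5000)
w(W) = -198 - 132*W (w(W) = -132*(W + 3/2) = -132*(3/2 + W) = -198 - 132*W)
w(36)*(J(13) - A(-7, -9)) = (-198 - 132*36)*(3 - 1*(-9)) = (-198 - 4752)*(3 + 9) = -4950*12 = -59400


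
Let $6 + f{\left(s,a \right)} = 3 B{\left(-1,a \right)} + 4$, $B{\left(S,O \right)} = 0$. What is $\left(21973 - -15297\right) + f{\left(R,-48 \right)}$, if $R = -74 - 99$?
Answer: $37268$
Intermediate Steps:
$R = -173$
$f{\left(s,a \right)} = -2$ ($f{\left(s,a \right)} = -6 + \left(3 \cdot 0 + 4\right) = -6 + \left(0 + 4\right) = -6 + 4 = -2$)
$\left(21973 - -15297\right) + f{\left(R,-48 \right)} = \left(21973 - -15297\right) - 2 = \left(21973 + 15297\right) - 2 = 37270 - 2 = 37268$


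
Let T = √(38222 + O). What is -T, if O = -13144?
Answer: -√25078 ≈ -158.36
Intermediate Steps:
T = √25078 (T = √(38222 - 13144) = √25078 ≈ 158.36)
-T = -√25078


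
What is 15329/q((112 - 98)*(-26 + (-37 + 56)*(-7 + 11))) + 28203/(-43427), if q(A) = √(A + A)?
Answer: -28203/43427 + 15329*√14/140 ≈ 409.04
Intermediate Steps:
q(A) = √2*√A (q(A) = √(2*A) = √2*√A)
15329/q((112 - 98)*(-26 + (-37 + 56)*(-7 + 11))) + 28203/(-43427) = 15329/((√2*√((112 - 98)*(-26 + (-37 + 56)*(-7 + 11))))) + 28203/(-43427) = 15329/((√2*√(14*(-26 + 19*4)))) + 28203*(-1/43427) = 15329/((√2*√(14*(-26 + 76)))) - 28203/43427 = 15329/((√2*√(14*50))) - 28203/43427 = 15329/((√2*√700)) - 28203/43427 = 15329/((√2*(10*√7))) - 28203/43427 = 15329/((10*√14)) - 28203/43427 = 15329*(√14/140) - 28203/43427 = 15329*√14/140 - 28203/43427 = -28203/43427 + 15329*√14/140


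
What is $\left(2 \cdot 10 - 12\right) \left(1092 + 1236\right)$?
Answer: $18624$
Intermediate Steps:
$\left(2 \cdot 10 - 12\right) \left(1092 + 1236\right) = \left(20 - 12\right) 2328 = 8 \cdot 2328 = 18624$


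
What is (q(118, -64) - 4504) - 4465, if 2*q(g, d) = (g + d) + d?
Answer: -8974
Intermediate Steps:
q(g, d) = d + g/2 (q(g, d) = ((g + d) + d)/2 = ((d + g) + d)/2 = (g + 2*d)/2 = d + g/2)
(q(118, -64) - 4504) - 4465 = ((-64 + (½)*118) - 4504) - 4465 = ((-64 + 59) - 4504) - 4465 = (-5 - 4504) - 4465 = -4509 - 4465 = -8974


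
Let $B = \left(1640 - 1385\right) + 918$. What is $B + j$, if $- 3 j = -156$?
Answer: $1225$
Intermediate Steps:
$B = 1173$ ($B = 255 + 918 = 1173$)
$j = 52$ ($j = \left(- \frac{1}{3}\right) \left(-156\right) = 52$)
$B + j = 1173 + 52 = 1225$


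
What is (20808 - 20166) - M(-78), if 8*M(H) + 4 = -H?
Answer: 2531/4 ≈ 632.75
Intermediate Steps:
M(H) = -½ - H/8 (M(H) = -½ + (-H)/8 = -½ - H/8)
(20808 - 20166) - M(-78) = (20808 - 20166) - (-½ - ⅛*(-78)) = 642 - (-½ + 39/4) = 642 - 1*37/4 = 642 - 37/4 = 2531/4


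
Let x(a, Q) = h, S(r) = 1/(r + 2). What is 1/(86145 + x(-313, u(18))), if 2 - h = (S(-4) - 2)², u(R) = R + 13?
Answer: 4/344563 ≈ 1.1609e-5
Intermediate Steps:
u(R) = 13 + R
S(r) = 1/(2 + r)
h = -17/4 (h = 2 - (1/(2 - 4) - 2)² = 2 - (1/(-2) - 2)² = 2 - (-½ - 2)² = 2 - (-5/2)² = 2 - 1*25/4 = 2 - 25/4 = -17/4 ≈ -4.2500)
x(a, Q) = -17/4
1/(86145 + x(-313, u(18))) = 1/(86145 - 17/4) = 1/(344563/4) = 4/344563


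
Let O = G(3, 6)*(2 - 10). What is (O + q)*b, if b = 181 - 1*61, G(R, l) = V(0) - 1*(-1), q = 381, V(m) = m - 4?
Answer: 48600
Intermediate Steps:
V(m) = -4 + m
G(R, l) = -3 (G(R, l) = (-4 + 0) - 1*(-1) = -4 + 1 = -3)
b = 120 (b = 181 - 61 = 120)
O = 24 (O = -3*(2 - 10) = -3*(-8) = 24)
(O + q)*b = (24 + 381)*120 = 405*120 = 48600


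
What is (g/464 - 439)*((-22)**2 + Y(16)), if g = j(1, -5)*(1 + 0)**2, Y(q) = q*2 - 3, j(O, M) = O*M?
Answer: -104498613/464 ≈ -2.2521e+5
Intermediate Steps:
j(O, M) = M*O
Y(q) = -3 + 2*q (Y(q) = 2*q - 3 = -3 + 2*q)
g = -5 (g = (-5*1)*(1 + 0)**2 = -5*1**2 = -5*1 = -5)
(g/464 - 439)*((-22)**2 + Y(16)) = (-5/464 - 439)*((-22)**2 + (-3 + 2*16)) = (-5*1/464 - 439)*(484 + (-3 + 32)) = (-5/464 - 439)*(484 + 29) = -203701/464*513 = -104498613/464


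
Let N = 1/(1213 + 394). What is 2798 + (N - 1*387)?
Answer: 3874478/1607 ≈ 2411.0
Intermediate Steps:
N = 1/1607 ≈ 0.00062228
2798 + (N - 1*387) = 2798 + (1/1607 - 1*387) = 2798 + (1/1607 - 387) = 2798 - 621908/1607 = 3874478/1607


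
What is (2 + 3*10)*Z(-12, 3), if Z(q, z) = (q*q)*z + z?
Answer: 13920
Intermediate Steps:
Z(q, z) = z + z*q² (Z(q, z) = q²*z + z = z*q² + z = z + z*q²)
(2 + 3*10)*Z(-12, 3) = (2 + 3*10)*(3*(1 + (-12)²)) = (2 + 30)*(3*(1 + 144)) = 32*(3*145) = 32*435 = 13920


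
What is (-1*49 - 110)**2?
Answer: 25281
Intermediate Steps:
(-1*49 - 110)**2 = (-49 - 110)**2 = (-159)**2 = 25281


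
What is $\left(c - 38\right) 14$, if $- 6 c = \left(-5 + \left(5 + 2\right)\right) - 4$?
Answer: $- \frac{1582}{3} \approx -527.33$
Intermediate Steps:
$c = \frac{1}{3}$ ($c = - \frac{\left(-5 + \left(5 + 2\right)\right) - 4}{6} = - \frac{\left(-5 + 7\right) - 4}{6} = - \frac{2 - 4}{6} = \left(- \frac{1}{6}\right) \left(-2\right) = \frac{1}{3} \approx 0.33333$)
$\left(c - 38\right) 14 = \left(\frac{1}{3} - 38\right) 14 = \left(- \frac{113}{3}\right) 14 = - \frac{1582}{3}$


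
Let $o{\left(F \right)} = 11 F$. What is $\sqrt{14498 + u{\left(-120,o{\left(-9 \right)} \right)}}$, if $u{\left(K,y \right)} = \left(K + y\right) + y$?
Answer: $2 \sqrt{3545} \approx 119.08$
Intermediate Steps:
$u{\left(K,y \right)} = K + 2 y$
$\sqrt{14498 + u{\left(-120,o{\left(-9 \right)} \right)}} = \sqrt{14498 + \left(-120 + 2 \cdot 11 \left(-9\right)\right)} = \sqrt{14498 + \left(-120 + 2 \left(-99\right)\right)} = \sqrt{14498 - 318} = \sqrt{14180} = 2 \sqrt{3545}$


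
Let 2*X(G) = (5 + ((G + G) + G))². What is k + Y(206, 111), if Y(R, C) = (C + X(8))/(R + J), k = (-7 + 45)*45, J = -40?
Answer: 568783/332 ≈ 1713.2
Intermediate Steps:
X(G) = (5 + 3*G)²/2 (X(G) = (5 + ((G + G) + G))²/2 = (5 + (2*G + G))²/2 = (5 + 3*G)²/2)
k = 1710 (k = 38*45 = 1710)
Y(R, C) = (841/2 + C)/(-40 + R) (Y(R, C) = (C + (5 + 3*8)²/2)/(R - 40) = (C + (5 + 24)²/2)/(-40 + R) = (C + (½)*29²)/(-40 + R) = (C + (½)*841)/(-40 + R) = (C + 841/2)/(-40 + R) = (841/2 + C)/(-40 + R))
k + Y(206, 111) = 1710 + (841/2 + 111)/(-40 + 206) = 1710 + (1063/2)/166 = 1710 + (1/166)*(1063/2) = 1710 + 1063/332 = 568783/332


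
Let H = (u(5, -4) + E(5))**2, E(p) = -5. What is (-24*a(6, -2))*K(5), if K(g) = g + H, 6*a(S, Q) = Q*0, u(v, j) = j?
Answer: 0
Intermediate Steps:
a(S, Q) = 0 (a(S, Q) = (Q*0)/6 = (1/6)*0 = 0)
H = 81 (H = (-4 - 5)**2 = (-9)**2 = 81)
K(g) = 81 + g (K(g) = g + 81 = 81 + g)
(-24*a(6, -2))*K(5) = (-24*0)*(81 + 5) = 0*86 = 0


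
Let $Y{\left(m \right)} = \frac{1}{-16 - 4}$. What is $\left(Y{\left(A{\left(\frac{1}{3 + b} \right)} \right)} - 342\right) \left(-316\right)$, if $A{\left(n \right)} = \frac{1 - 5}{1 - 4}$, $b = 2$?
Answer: $\frac{540439}{5} \approx 1.0809 \cdot 10^{5}$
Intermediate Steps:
$A{\left(n \right)} = \frac{4}{3}$ ($A{\left(n \right)} = - \frac{4}{-3} = \left(-4\right) \left(- \frac{1}{3}\right) = \frac{4}{3}$)
$Y{\left(m \right)} = - \frac{1}{20}$ ($Y{\left(m \right)} = \frac{1}{-20} = - \frac{1}{20}$)
$\left(Y{\left(A{\left(\frac{1}{3 + b} \right)} \right)} - 342\right) \left(-316\right) = \left(- \frac{1}{20} - 342\right) \left(-316\right) = \left(- \frac{6841}{20}\right) \left(-316\right) = \frac{540439}{5}$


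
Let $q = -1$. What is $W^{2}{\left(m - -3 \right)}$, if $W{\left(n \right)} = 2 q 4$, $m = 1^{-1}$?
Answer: $64$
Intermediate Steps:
$m = 1$
$W{\left(n \right)} = -8$ ($W{\left(n \right)} = 2 \left(-1\right) 4 = \left(-2\right) 4 = -8$)
$W^{2}{\left(m - -3 \right)} = \left(-8\right)^{2} = 64$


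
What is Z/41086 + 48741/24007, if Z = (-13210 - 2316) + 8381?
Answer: 1831042711/986351602 ≈ 1.8564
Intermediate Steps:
Z = -7145 (Z = -15526 + 8381 = -7145)
Z/41086 + 48741/24007 = -7145/41086 + 48741/24007 = 1831042711/986351602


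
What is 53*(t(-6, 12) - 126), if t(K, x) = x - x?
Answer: -6678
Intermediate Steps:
t(K, x) = 0
53*(t(-6, 12) - 126) = 53*(0 - 126) = 53*(-126) = -6678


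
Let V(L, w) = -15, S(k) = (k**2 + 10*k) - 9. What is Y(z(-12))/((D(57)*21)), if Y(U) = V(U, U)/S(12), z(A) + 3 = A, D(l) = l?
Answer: -1/20349 ≈ -4.9142e-5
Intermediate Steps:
S(k) = -9 + k**2 + 10*k
z(A) = -3 + A
Y(U) = -1/17 (Y(U) = -15/(-9 + 12**2 + 10*12) = -15/(-9 + 144 + 120) = -15/255 = -15*1/255 = -1/17)
Y(z(-12))/((D(57)*21)) = -1/(17*(57*21)) = -1/17/1197 = -1/17*1/1197 = -1/20349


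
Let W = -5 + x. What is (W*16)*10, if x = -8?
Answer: -2080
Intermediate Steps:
W = -13 (W = -5 - 8 = -13)
(W*16)*10 = -13*16*10 = -208*10 = -2080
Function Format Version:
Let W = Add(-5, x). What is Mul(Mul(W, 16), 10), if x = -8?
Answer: -2080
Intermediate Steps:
W = -13 (W = Add(-5, -8) = -13)
Mul(Mul(W, 16), 10) = Mul(Mul(-13, 16), 10) = Mul(-208, 10) = -2080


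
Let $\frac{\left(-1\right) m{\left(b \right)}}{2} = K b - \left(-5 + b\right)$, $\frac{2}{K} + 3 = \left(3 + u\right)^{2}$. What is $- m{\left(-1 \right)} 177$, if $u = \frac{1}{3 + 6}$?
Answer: $\frac{1091736}{541} \approx 2018.0$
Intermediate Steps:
$u = \frac{1}{9} \approx 0.11111$
$K = \frac{162}{541}$ ($K = \frac{2}{-3 + \left(3 + \frac{1}{9}\right)^{2}} = \frac{2}{-3 + \left(\frac{28}{9}\right)^{2}} = \frac{2}{-3 + \frac{784}{81}} = \frac{2}{\frac{541}{81}} = 2 \cdot \frac{81}{541} = \frac{162}{541} \approx 0.29945$)
$m{\left(b \right)} = -10 + \frac{758 b}{541}$ ($m{\left(b \right)} = - 2 \left(\frac{162 b}{541} - \left(-5 + b\right)\right) = - 2 \left(5 - \frac{379 b}{541}\right) = -10 + \frac{758 b}{541}$)
$- m{\left(-1 \right)} 177 = - (-10 + \frac{758}{541} \left(-1\right)) 177 = - (-10 - \frac{758}{541}) 177 = \left(-1\right) \left(- \frac{6168}{541}\right) 177 = \frac{6168}{541} \cdot 177 = \frac{1091736}{541}$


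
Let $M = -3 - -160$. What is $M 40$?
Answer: $6280$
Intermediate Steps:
$M = 157$ ($M = -3 + 160 = 157$)
$M 40 = 157 \cdot 40 = 6280$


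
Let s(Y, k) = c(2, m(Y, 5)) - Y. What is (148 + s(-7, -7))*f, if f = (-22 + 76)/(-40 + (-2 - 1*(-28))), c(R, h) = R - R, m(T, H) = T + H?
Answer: -4185/7 ≈ -597.86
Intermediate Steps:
m(T, H) = H + T
c(R, h) = 0
s(Y, k) = -Y (s(Y, k) = 0 - Y = -Y)
f = -27/7 (f = 54/(-40 + (-2 + 28)) = 54/(-40 + 26) = 54/(-14) = 54*(-1/14) = -27/7 ≈ -3.8571)
(148 + s(-7, -7))*f = (148 - 1*(-7))*(-27/7) = (148 + 7)*(-27/7) = 155*(-27/7) = -4185/7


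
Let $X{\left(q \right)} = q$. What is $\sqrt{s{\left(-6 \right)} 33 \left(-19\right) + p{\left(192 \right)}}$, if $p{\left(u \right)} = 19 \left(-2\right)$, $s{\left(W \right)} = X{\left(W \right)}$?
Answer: $14 \sqrt{19} \approx 61.025$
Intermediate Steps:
$s{\left(W \right)} = W$
$p{\left(u \right)} = -38$
$\sqrt{s{\left(-6 \right)} 33 \left(-19\right) + p{\left(192 \right)}} = \sqrt{\left(-6\right) 33 \left(-19\right) - 38} = \sqrt{\left(-198\right) \left(-19\right) - 38} = \sqrt{3762 - 38} = \sqrt{3724} = 14 \sqrt{19}$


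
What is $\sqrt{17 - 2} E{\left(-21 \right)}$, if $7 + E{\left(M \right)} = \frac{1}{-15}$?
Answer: $- \frac{106 \sqrt{15}}{15} \approx -27.369$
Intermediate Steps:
$E{\left(M \right)} = - \frac{106}{15}$ ($E{\left(M \right)} = -7 + \frac{1}{-15} = -7 - \frac{1}{15} = - \frac{106}{15}$)
$\sqrt{17 - 2} E{\left(-21 \right)} = \sqrt{17 - 2} \left(- \frac{106}{15}\right) = \sqrt{15} \left(- \frac{106}{15}\right) = - \frac{106 \sqrt{15}}{15}$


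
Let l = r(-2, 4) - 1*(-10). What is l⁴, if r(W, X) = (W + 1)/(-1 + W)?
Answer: 923521/81 ≈ 11402.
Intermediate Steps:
r(W, X) = (1 + W)/(-1 + W)
l = 31/3 (l = (1 - 2)/(-1 - 2) - 1*(-10) = -1/(-3) + 10 = -⅓*(-1) + 10 = ⅓ + 10 = 31/3 ≈ 10.333)
l⁴ = (31/3)⁴ = 923521/81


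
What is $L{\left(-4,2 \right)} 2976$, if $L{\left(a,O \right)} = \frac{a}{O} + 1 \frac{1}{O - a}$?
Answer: $-5456$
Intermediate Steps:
$L{\left(a,O \right)} = \frac{1}{O - a} + \frac{a}{O}$ ($L{\left(a,O \right)} = \frac{a}{O} + \frac{1}{O - a} = \frac{1}{O - a} + \frac{a}{O}$)
$L{\left(-4,2 \right)} 2976 = \frac{2 - \left(-4\right)^{2} + 2 \left(-4\right)}{2 \left(2 - -4\right)} 2976 = \frac{2 - 16 - 8}{2 \left(2 + 4\right)} 2976 = \frac{2 - 16 - 8}{2 \cdot 6} \cdot 2976 = \frac{1}{2} \cdot \frac{1}{6} \left(-22\right) 2976 = \left(- \frac{11}{6}\right) 2976 = -5456$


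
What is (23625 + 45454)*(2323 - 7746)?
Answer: -374615417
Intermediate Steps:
(23625 + 45454)*(2323 - 7746) = 69079*(-5423) = -374615417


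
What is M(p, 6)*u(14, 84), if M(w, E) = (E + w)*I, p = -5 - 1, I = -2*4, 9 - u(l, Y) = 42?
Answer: 0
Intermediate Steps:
u(l, Y) = -33 (u(l, Y) = 9 - 1*42 = 9 - 42 = -33)
I = -8
p = -6
M(w, E) = -8*E - 8*w (M(w, E) = (E + w)*(-8) = -8*E - 8*w)
M(p, 6)*u(14, 84) = (-8*6 - 8*(-6))*(-33) = (-48 + 48)*(-33) = 0*(-33) = 0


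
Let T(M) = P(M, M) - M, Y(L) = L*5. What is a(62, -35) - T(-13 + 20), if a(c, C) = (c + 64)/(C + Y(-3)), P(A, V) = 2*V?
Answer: -238/25 ≈ -9.5200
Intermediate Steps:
Y(L) = 5*L
T(M) = M (T(M) = 2*M - M = M)
a(c, C) = (64 + c)/(-15 + C) (a(c, C) = (c + 64)/(C + 5*(-3)) = (64 + c)/(C - 15) = (64 + c)/(-15 + C))
a(62, -35) - T(-13 + 20) = (64 + 62)/(-15 - 35) - (-13 + 20) = 126/(-50) - 1*7 = -1/50*126 - 7 = -63/25 - 7 = -238/25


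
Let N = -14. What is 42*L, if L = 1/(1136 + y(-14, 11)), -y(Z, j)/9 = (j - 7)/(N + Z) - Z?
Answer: 294/7079 ≈ 0.041531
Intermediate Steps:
y(Z, j) = 9*Z - 9*(-7 + j)/(-14 + Z) (y(Z, j) = -9*((j - 7)/(-14 + Z) - Z) = -9*((-7 + j)/(-14 + Z) - Z) = -9*(-Z + (-7 + j)/(-14 + Z)) = 9*Z - 9*(-7 + j)/(-14 + Z))
L = 7/7079 (L = 1/(1136 + 9*(7 + (-14)² - 1*11 - 14*(-14))/(-14 - 14)) = 1/(1136 + 9*(7 + 196 - 11 + 196)/(-28)) = 1/(1136 + 9*(-1/28)*388) = 1/(1136 - 873/7) = 1/(7079/7) = 7/7079 ≈ 0.00098884)
42*L = 42*(7/7079) = 294/7079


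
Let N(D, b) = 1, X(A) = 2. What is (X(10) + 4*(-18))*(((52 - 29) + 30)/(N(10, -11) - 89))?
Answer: 1855/44 ≈ 42.159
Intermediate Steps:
(X(10) + 4*(-18))*(((52 - 29) + 30)/(N(10, -11) - 89)) = (2 + 4*(-18))*(((52 - 29) + 30)/(1 - 89)) = (2 - 72)*((23 + 30)/(-88)) = -3710*(-1)/88 = -70*(-53/88) = 1855/44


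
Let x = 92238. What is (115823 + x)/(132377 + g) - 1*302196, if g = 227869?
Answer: -108864692155/360246 ≈ -3.0220e+5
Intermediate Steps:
(115823 + x)/(132377 + g) - 1*302196 = (115823 + 92238)/(132377 + 227869) - 1*302196 = 208061/360246 - 302196 = -108864692155/360246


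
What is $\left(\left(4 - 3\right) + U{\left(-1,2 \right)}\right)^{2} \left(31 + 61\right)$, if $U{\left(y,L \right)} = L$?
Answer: $828$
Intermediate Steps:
$\left(\left(4 - 3\right) + U{\left(-1,2 \right)}\right)^{2} \left(31 + 61\right) = \left(\left(4 - 3\right) + 2\right)^{2} \left(31 + 61\right) = \left(\left(4 - 3\right) + 2\right)^{2} \cdot 92 = \left(1 + 2\right)^{2} \cdot 92 = 3^{2} \cdot 92 = 9 \cdot 92 = 828$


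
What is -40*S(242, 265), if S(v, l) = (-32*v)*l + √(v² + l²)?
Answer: 82086400 - 40*√128789 ≈ 8.2072e+7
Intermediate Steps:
S(v, l) = √(l² + v²) - 32*l*v (S(v, l) = -32*l*v + √(l² + v²) = √(l² + v²) - 32*l*v)
-40*S(242, 265) = -40*(√(265² + 242²) - 32*265*242) = -40*(√(70225 + 58564) - 2052160) = -40*(√128789 - 2052160) = -40*(-2052160 + √128789) = 82086400 - 40*√128789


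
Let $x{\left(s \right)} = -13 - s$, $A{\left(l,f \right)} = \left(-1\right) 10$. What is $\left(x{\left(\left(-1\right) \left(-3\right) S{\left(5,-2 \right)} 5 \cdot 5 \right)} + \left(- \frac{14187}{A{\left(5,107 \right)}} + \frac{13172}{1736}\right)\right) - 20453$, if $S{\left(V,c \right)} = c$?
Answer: $- \frac{20495338}{1085} \approx -18890.0$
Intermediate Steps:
$A{\left(l,f \right)} = -10$
$\left(x{\left(\left(-1\right) \left(-3\right) S{\left(5,-2 \right)} 5 \cdot 5 \right)} + \left(- \frac{14187}{A{\left(5,107 \right)}} + \frac{13172}{1736}\right)\right) - 20453 = \left(\left(-13 - \left(-1\right) \left(-3\right) \left(-2\right) 5 \cdot 5\right) + \left(- \frac{14187}{-10} + \frac{13172}{1736}\right)\right) - 20453 = \left(\left(-13 - 3 \left(-2\right) 5 \cdot 5\right) + \left(\left(-14187\right) \left(- \frac{1}{10}\right) + 13172 \cdot \frac{1}{1736}\right)\right) - 20453 = \left(\left(-13 - \left(-6\right) 5 \cdot 5\right) + \left(\frac{14187}{10} + \frac{3293}{434}\right)\right) - 20453 = \left(\left(-13 - \left(-30\right) 5\right) + \frac{1547522}{1085}\right) - 20453 = \left(\left(-13 - -150\right) + \frac{1547522}{1085}\right) - 20453 = \left(\left(-13 + 150\right) + \frac{1547522}{1085}\right) - 20453 = \left(137 + \frac{1547522}{1085}\right) - 20453 = \frac{1696167}{1085} - 20453 = - \frac{20495338}{1085}$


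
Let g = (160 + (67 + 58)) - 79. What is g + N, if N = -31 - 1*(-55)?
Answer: 230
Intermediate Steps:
g = 206 (g = (160 + 125) - 79 = 285 - 79 = 206)
N = 24 (N = -31 + 55 = 24)
g + N = 206 + 24 = 230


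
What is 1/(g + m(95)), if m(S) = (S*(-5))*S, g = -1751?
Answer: -1/46876 ≈ -2.1333e-5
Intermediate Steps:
m(S) = -5*S² (m(S) = (-5*S)*S = -5*S²)
1/(g + m(95)) = 1/(-1751 - 5*95²) = 1/(-1751 - 5*9025) = 1/(-1751 - 45125) = 1/(-46876) = -1/46876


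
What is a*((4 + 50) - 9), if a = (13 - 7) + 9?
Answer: 675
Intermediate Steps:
a = 15 (a = 6 + 9 = 15)
a*((4 + 50) - 9) = 15*((4 + 50) - 9) = 15*(54 - 9) = 15*45 = 675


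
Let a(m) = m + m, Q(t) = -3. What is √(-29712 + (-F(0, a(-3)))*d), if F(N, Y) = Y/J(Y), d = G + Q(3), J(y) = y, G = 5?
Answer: I*√29714 ≈ 172.38*I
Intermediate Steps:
d = 2 (d = 5 - 3 = 2)
a(m) = 2*m
F(N, Y) = 1 (F(N, Y) = Y/Y = 1)
√(-29712 + (-F(0, a(-3)))*d) = √(-29712 - 1*1*2) = √(-29712 - 1*2) = √(-29712 - 2) = √(-29714) = I*√29714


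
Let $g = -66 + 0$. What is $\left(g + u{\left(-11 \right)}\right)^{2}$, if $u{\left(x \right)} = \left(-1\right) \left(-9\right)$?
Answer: $3249$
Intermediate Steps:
$u{\left(x \right)} = 9$
$g = -66$
$\left(g + u{\left(-11 \right)}\right)^{2} = \left(-66 + 9\right)^{2} = \left(-57\right)^{2} = 3249$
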